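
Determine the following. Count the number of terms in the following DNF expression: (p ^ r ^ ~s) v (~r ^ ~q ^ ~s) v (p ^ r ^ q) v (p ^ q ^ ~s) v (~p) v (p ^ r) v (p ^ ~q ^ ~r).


A DNF formula is a disjunction of terms (conjunctions).
Terms are separated by v.
Counting the disjuncts: 7 terms.

7


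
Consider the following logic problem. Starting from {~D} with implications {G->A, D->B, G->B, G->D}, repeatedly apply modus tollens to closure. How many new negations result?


Initial negated facts: {~D}
Apply modus tollens to closure:
  ~D and G->D  =>  ~G
Final negated: {~D, ~G}
New negations: {~G}
Count = 1

1


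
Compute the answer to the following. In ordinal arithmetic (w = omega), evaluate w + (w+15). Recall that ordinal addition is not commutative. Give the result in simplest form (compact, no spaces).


Compute w + (w+15).
Ordinal + is associative but NOT commutative; for finite n>0, n + w = w but w + n stays w+n.
w + (w+15) = (w+w) + 15 = w*2+15.
Result = w*2+15

w*2+15


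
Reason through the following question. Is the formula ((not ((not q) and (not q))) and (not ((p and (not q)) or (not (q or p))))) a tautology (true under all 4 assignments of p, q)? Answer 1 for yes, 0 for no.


Check all 4 assignments:
p=0, q=0: 0
p=0, q=1: 1
p=1, q=0: 0
p=1, q=1: 1
Satisfying count = 2/4.
Tautology iff count = 4: no.

0


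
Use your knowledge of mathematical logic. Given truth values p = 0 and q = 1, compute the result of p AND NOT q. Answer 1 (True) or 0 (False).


p = 0, q = 1
Operation: p AND NOT q
Evaluate: 0 AND NOT 1 = 0

0


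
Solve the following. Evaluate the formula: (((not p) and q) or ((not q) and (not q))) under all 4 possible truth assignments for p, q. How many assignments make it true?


Check all 4 assignments:
p=0, q=0: 1
p=0, q=1: 1
p=1, q=0: 1
p=1, q=1: 0
Count of True = 3

3


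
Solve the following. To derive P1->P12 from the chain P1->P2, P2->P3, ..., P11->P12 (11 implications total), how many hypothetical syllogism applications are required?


With 11 implications in a chain connecting 12 propositions:
P1->P2, P2->P3, ..., P11->P12
Steps needed = (number of implications) - 1 = 11 - 1 = 10

10


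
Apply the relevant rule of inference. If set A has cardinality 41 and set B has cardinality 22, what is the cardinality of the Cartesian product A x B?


The Cartesian product A x B contains all ordered pairs (a, b).
|A x B| = |A| * |B| = 41 * 22 = 902

902


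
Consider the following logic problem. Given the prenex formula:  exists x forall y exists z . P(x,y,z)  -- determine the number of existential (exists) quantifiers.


Quantifier prefix: exists x forall y exists z
Mark each quantifier type:
  E U E
Universal count = 1, Existential count = 2
Asked for existential (exists) quantifiers: 2

2


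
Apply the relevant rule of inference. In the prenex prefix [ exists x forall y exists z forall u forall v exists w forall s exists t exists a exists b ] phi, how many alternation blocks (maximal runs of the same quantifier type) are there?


Quantifier-type sequence: E A E A A E A E E E  (A=forall, E=exists)
Group into maximal same-type runs:
  Ex1 | Ax1 | Ex1 | Ax2 | Ex1 | Ax1 | Ex3
Number of blocks = 7

7


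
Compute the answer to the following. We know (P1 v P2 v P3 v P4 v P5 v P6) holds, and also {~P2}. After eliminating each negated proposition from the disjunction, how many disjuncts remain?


Original disjuncts (6): P1, P2, P3, P4, P5, P6
Negated (eliminate): ~P2
Remaining disjuncts: P1, P3, P4, P5, P6
Count = 6 - 1 = 5

5


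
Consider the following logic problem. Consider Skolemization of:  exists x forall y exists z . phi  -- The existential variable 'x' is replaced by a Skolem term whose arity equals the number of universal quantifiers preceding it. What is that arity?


Quantifier prefix: exists x forall y exists z
'x' is existentially quantified at position 1.
No universal quantifiers precede it.
Skolem function arity = 0 (a Skolem constant)

0


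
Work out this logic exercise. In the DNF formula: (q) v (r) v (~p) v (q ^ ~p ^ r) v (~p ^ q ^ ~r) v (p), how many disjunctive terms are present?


A DNF formula is a disjunction of terms (conjunctions).
Terms are separated by v.
Counting the disjuncts: 6 terms.

6


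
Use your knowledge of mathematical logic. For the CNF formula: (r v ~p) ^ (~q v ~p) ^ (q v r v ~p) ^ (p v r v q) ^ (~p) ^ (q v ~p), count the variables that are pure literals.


Check each variable for pure literal status:
p: mixed (not pure)
q: mixed (not pure)
r: pure positive
Pure literal count = 1

1


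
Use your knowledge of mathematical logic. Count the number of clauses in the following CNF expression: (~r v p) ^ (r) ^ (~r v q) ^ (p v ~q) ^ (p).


A CNF formula is a conjunction of clauses.
Clauses are separated by ^.
Counting the conjuncts: 5 clauses.

5


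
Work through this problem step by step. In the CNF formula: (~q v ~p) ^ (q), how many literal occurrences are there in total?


Counting literals in each clause:
Clause 1: 2 literal(s)
Clause 2: 1 literal(s)
Total = 3

3


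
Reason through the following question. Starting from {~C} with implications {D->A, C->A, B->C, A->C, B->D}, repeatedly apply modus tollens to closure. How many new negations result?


Initial negated facts: {~C}
Apply modus tollens to closure:
  ~C and B->C  =>  ~B
  ~C and A->C  =>  ~A
  ~A and D->A  =>  ~D
Final negated: {~A, ~B, ~C, ~D}
New negations: {~A, ~B, ~D}
Count = 3

3


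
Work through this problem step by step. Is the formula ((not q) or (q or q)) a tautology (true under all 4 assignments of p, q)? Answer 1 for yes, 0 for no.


Check all 4 assignments:
p=0, q=0: 1
p=0, q=1: 1
p=1, q=0: 1
p=1, q=1: 1
Satisfying count = 4/4.
Tautology iff count = 4: yes.

1


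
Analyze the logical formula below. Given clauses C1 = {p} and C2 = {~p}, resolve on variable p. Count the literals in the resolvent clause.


Remove p from C1 and ~p from C2.
C1 remainder: {}
C2 remainder: {}
Union (resolvent): {} (empty clause)
Resolvent has 0 literal(s).

0


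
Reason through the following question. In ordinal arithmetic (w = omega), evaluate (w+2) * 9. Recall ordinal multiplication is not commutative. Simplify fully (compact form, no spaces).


Compute (w+2) * 9.
Ordinal * is associative and left-distributive over +, but NOT commutative; for finite n>1, n*w = w but w*n stays w*n.
(w+2) * 9 = (w+2) repeated 9 times. Each intermediate +2 is absorbed by the following w; only the last survives: w*9+2.
Result = w*9+2

w*9+2


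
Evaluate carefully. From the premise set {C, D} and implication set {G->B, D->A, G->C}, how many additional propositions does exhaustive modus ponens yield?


Initial facts: {C, D}
Apply modus ponens to closure:
  D and D->A  =>  A
Final known: {A, C, D}
New propositions: {A}
Count = 1

1


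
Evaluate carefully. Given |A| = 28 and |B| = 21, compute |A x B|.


The Cartesian product A x B contains all ordered pairs (a, b).
|A x B| = |A| * |B| = 28 * 21 = 588

588


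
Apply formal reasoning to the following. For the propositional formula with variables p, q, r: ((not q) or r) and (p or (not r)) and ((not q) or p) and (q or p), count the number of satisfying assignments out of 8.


Evaluate all 8 assignments for p, q, r:
p=0, q=0, r=0: 0
p=0, q=0, r=1: 0
p=0, q=1, r=0: 0
p=0, q=1, r=1: 0
p=1, q=0, r=0: 1
p=1, q=0, r=1: 1
p=1, q=1, r=0: 0
p=1, q=1, r=1: 1
Satisfying count = 3

3


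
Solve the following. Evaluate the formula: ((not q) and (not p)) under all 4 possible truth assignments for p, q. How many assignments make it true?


Check all 4 assignments:
p=0, q=0: 1
p=0, q=1: 0
p=1, q=0: 0
p=1, q=1: 0
Count of True = 1

1


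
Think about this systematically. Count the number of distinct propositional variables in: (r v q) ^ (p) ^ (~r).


Identify each variable that appears in the formula.
Variables found: p, q, r
Count = 3

3


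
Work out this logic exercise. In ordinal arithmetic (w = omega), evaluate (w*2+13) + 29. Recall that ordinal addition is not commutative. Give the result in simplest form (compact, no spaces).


Compute (w*2+13) + 29.
Ordinal + is associative but NOT commutative; for finite n>0, n + w = w but w + n stays w+n.
By associativity: (w*2+13) + 29 = w*2 + (13+29) = w*2+42.
Result = w*2+42

w*2+42


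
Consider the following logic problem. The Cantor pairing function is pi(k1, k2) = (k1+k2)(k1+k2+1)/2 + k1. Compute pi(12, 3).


k1 + k2 = 15
(k1+k2)(k1+k2+1)/2 = 15 * 16 / 2 = 120
pi = 120 + 12 = 132

132


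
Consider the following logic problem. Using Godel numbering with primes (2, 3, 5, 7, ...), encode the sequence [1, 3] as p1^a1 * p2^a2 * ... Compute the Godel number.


Encode each element as an exponent of the corresponding prime:
  2^1 = 2
  3^3 = 27
Product = 2 * 27 = 54

54


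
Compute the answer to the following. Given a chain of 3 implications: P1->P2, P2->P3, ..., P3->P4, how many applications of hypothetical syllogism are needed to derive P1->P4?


With 3 implications in a chain connecting 4 propositions:
P1->P2, P2->P3, ..., P3->P4
Steps needed = (number of implications) - 1 = 3 - 1 = 2

2


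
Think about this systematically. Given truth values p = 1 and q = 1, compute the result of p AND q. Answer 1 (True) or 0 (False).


p = 1, q = 1
Operation: p AND q
Evaluate: 1 AND 1 = 1

1


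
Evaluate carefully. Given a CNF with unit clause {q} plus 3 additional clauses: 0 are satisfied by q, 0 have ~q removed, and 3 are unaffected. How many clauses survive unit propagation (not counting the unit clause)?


Satisfied (removed): 0
Shortened (remain): 0
Unchanged (remain): 3
Remaining = 0 + 3 = 3

3


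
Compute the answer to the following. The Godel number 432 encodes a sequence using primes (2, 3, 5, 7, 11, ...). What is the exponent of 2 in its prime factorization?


Factorize 432 by dividing by 2 repeatedly.
Division steps: 2 divides 432 exactly 4 time(s).
Exponent of 2 = 4

4


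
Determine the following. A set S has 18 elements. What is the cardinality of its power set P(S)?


The power set of a set with n elements has 2^n elements.
|P(S)| = 2^18 = 262144

262144


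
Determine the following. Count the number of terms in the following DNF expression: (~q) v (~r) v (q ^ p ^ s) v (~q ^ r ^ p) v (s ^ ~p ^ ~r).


A DNF formula is a disjunction of terms (conjunctions).
Terms are separated by v.
Counting the disjuncts: 5 terms.

5


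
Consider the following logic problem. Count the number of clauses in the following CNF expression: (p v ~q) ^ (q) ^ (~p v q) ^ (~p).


A CNF formula is a conjunction of clauses.
Clauses are separated by ^.
Counting the conjuncts: 4 clauses.

4


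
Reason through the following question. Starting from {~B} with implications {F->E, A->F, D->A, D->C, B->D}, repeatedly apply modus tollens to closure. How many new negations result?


Initial negated facts: {~B}
Apply modus tollens to closure:
  (no implication fires)
Final negated: {~B}
New negations: {(none)}
Count = 0

0


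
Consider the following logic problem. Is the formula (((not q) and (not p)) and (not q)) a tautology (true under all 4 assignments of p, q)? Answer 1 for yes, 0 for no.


Check all 4 assignments:
p=0, q=0: 1
p=0, q=1: 0
p=1, q=0: 0
p=1, q=1: 0
Satisfying count = 1/4.
Tautology iff count = 4: no.

0


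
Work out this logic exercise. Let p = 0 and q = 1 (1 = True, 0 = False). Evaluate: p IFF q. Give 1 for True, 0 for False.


p = 0, q = 1
Operation: p IFF q
Evaluate: 0 IFF 1 = 0

0


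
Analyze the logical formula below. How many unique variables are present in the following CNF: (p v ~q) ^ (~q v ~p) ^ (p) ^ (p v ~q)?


Identify each variable that appears in the formula.
Variables found: p, q
Count = 2

2


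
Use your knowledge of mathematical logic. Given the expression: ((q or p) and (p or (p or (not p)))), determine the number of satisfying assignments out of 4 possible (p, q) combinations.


Check all 4 assignments:
p=0, q=0: 0
p=0, q=1: 1
p=1, q=0: 1
p=1, q=1: 1
Count of True = 3

3


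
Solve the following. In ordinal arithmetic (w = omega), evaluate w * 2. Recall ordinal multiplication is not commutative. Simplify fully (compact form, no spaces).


Compute w * 2.
Ordinal * is associative and left-distributive over +, but NOT commutative; for finite n>1, n*w = w but w*n stays w*n.
w * 2 means 2 copies of w concatenated: w*2.
Result = w*2

w*2


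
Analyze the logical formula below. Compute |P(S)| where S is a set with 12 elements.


The power set of a set with n elements has 2^n elements.
|P(S)| = 2^12 = 4096

4096


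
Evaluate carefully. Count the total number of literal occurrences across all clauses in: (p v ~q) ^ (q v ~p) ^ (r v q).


Counting literals in each clause:
Clause 1: 2 literal(s)
Clause 2: 2 literal(s)
Clause 3: 2 literal(s)
Total = 6

6


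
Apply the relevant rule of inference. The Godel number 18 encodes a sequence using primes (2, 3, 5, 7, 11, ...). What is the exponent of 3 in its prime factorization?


Factorize 18 by dividing by 3 repeatedly.
Division steps: 3 divides 18 exactly 2 time(s).
Exponent of 3 = 2

2


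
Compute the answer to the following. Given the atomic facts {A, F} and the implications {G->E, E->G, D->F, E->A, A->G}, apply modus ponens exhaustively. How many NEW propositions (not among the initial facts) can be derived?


Initial facts: {A, F}
Apply modus ponens to closure:
  A and A->G  =>  G
  G and G->E  =>  E
Final known: {A, E, F, G}
New propositions: {E, G}
Count = 2

2


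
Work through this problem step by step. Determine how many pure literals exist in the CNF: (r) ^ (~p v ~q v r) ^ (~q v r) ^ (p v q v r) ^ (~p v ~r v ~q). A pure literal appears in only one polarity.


Check each variable for pure literal status:
p: mixed (not pure)
q: mixed (not pure)
r: mixed (not pure)
Pure literal count = 0

0


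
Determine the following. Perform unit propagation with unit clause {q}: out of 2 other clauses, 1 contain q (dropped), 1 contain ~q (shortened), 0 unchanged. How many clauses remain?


Satisfied (removed): 1
Shortened (remain): 1
Unchanged (remain): 0
Remaining = 1 + 0 = 1

1


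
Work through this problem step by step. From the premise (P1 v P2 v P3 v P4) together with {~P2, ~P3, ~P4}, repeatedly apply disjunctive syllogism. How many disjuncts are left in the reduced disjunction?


Original disjuncts (4): P1, P2, P3, P4
Negated (eliminate): ~P2, ~P3, ~P4
Remaining disjuncts: P1
Count = 4 - 3 = 1

1


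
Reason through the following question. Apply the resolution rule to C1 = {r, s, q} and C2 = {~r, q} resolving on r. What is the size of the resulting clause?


Remove r from C1 and ~r from C2.
C1 remainder: {s, q}
C2 remainder: {q}
Union (resolvent): {q, s}
Resolvent has 2 literal(s).

2


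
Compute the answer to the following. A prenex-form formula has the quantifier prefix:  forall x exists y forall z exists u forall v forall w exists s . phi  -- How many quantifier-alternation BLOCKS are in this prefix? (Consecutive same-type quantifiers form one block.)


Quantifier-type sequence: A E A E A A E  (A=forall, E=exists)
Group into maximal same-type runs:
  Ax1 | Ex1 | Ax1 | Ex1 | Ax2 | Ex1
Number of blocks = 6

6


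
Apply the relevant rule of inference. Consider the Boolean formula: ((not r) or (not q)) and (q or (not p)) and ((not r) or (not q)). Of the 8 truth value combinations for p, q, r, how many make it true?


Evaluate all 8 assignments for p, q, r:
p=0, q=0, r=0: 1
p=0, q=0, r=1: 1
p=0, q=1, r=0: 1
p=0, q=1, r=1: 0
p=1, q=0, r=0: 0
p=1, q=0, r=1: 0
p=1, q=1, r=0: 1
p=1, q=1, r=1: 0
Satisfying count = 4

4


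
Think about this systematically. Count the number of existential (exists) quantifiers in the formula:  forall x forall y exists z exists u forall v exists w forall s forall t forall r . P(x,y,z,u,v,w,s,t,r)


Quantifier prefix: forall x forall y exists z exists u forall v exists w forall s forall t forall r
Mark each quantifier type:
  U U E E U E U U U
Universal count = 6, Existential count = 3
Asked for existential (exists) quantifiers: 3

3


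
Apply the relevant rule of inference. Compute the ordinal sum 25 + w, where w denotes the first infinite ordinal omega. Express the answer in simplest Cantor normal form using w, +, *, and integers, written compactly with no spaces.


Compute 25 + w.
Ordinal + is associative but NOT commutative; for finite n>0, n + w = w but w + n stays w+n.
Any finite left addend is absorbed by w on the right: 25 + w = w.
Result = w

w


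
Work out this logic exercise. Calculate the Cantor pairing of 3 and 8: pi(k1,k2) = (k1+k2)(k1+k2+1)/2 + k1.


k1 + k2 = 11
(k1+k2)(k1+k2+1)/2 = 11 * 12 / 2 = 66
pi = 66 + 3 = 69

69


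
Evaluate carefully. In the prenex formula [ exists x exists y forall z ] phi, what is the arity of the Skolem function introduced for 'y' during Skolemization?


Quantifier prefix: exists x exists y forall z
'y' is existentially quantified at position 2.
No universal quantifiers precede it.
Skolem function arity = 0 (a Skolem constant)

0


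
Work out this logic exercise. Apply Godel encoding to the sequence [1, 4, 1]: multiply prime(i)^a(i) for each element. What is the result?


Encode each element as an exponent of the corresponding prime:
  2^1 = 2
  3^4 = 81
  5^1 = 5
Product = 2 * 81 * 5 = 810

810


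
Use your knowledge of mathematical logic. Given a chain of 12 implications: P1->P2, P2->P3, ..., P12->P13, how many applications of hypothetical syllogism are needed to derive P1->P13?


With 12 implications in a chain connecting 13 propositions:
P1->P2, P2->P3, ..., P12->P13
Steps needed = (number of implications) - 1 = 12 - 1 = 11

11


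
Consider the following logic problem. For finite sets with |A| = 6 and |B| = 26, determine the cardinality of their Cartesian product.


The Cartesian product A x B contains all ordered pairs (a, b).
|A x B| = |A| * |B| = 6 * 26 = 156

156


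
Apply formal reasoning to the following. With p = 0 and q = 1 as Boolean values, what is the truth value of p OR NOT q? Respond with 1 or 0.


p = 0, q = 1
Operation: p OR NOT q
Evaluate: 0 OR NOT 1 = 0

0


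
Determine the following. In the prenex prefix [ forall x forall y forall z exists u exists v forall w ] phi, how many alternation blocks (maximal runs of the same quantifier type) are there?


Quantifier-type sequence: A A A E E A  (A=forall, E=exists)
Group into maximal same-type runs:
  Ax3 | Ex2 | Ax1
Number of blocks = 3

3


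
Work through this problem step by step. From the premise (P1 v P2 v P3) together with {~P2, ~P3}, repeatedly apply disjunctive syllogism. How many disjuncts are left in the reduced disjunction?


Original disjuncts (3): P1, P2, P3
Negated (eliminate): ~P2, ~P3
Remaining disjuncts: P1
Count = 3 - 2 = 1

1


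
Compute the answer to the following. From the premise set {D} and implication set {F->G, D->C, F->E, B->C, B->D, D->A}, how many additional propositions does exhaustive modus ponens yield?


Initial facts: {D}
Apply modus ponens to closure:
  D and D->C  =>  C
  D and D->A  =>  A
Final known: {A, C, D}
New propositions: {A, C}
Count = 2

2


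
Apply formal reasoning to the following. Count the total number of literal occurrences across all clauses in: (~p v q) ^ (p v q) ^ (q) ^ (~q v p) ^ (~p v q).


Counting literals in each clause:
Clause 1: 2 literal(s)
Clause 2: 2 literal(s)
Clause 3: 1 literal(s)
Clause 4: 2 literal(s)
Clause 5: 2 literal(s)
Total = 9

9


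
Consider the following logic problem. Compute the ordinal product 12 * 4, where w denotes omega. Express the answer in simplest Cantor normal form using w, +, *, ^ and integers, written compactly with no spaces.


Compute 12 * 4.
Ordinal * is associative and left-distributive over +, but NOT commutative; for finite n>1, n*w = w but w*n stays w*n.
Both finite; ordinal * agrees with natural *: 12 * 4 = 48.
Result = 48

48


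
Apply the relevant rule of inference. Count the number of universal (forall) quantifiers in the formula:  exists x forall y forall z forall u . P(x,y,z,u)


Quantifier prefix: exists x forall y forall z forall u
Mark each quantifier type:
  E U U U
Universal count = 3, Existential count = 1
Asked for universal (forall) quantifiers: 3

3


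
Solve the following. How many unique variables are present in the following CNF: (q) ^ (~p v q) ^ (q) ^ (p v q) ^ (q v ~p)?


Identify each variable that appears in the formula.
Variables found: p, q
Count = 2

2


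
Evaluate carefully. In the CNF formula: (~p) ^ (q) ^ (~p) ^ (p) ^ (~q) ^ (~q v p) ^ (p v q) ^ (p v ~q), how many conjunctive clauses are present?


A CNF formula is a conjunction of clauses.
Clauses are separated by ^.
Counting the conjuncts: 8 clauses.

8


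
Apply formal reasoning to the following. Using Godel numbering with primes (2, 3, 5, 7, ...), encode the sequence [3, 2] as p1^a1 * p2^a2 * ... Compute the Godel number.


Encode each element as an exponent of the corresponding prime:
  2^3 = 8
  3^2 = 9
Product = 8 * 9 = 72

72


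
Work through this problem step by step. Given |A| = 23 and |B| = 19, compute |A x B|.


The Cartesian product A x B contains all ordered pairs (a, b).
|A x B| = |A| * |B| = 23 * 19 = 437

437


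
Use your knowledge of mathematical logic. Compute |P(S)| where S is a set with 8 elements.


The power set of a set with n elements has 2^n elements.
|P(S)| = 2^8 = 256

256


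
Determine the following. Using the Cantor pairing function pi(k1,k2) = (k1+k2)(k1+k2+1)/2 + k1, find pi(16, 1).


k1 + k2 = 17
(k1+k2)(k1+k2+1)/2 = 17 * 18 / 2 = 153
pi = 153 + 16 = 169

169


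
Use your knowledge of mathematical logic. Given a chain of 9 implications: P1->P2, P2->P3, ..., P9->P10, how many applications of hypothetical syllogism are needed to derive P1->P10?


With 9 implications in a chain connecting 10 propositions:
P1->P2, P2->P3, ..., P9->P10
Steps needed = (number of implications) - 1 = 9 - 1 = 8

8


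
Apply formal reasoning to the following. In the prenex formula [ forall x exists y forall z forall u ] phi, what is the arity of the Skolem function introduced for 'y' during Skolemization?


Quantifier prefix: forall x exists y forall z forall u
'y' is existentially quantified at position 2.
Universal variables preceding it: x
Skolem function arity = 1

1


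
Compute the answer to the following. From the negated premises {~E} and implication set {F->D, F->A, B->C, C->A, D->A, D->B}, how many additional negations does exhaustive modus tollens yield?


Initial negated facts: {~E}
Apply modus tollens to closure:
  (no implication fires)
Final negated: {~E}
New negations: {(none)}
Count = 0

0


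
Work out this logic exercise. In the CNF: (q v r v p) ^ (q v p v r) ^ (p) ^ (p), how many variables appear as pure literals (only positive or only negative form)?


Check each variable for pure literal status:
p: pure positive
q: pure positive
r: pure positive
Pure literal count = 3

3


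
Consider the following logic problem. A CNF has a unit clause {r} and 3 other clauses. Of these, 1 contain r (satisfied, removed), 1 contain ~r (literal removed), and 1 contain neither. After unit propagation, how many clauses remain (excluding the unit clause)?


Satisfied (removed): 1
Shortened (remain): 1
Unchanged (remain): 1
Remaining = 1 + 1 = 2

2


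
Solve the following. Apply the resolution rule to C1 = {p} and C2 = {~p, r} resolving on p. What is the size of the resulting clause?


Remove p from C1 and ~p from C2.
C1 remainder: {}
C2 remainder: {r}
Union (resolvent): {r}
Resolvent has 1 literal(s).

1


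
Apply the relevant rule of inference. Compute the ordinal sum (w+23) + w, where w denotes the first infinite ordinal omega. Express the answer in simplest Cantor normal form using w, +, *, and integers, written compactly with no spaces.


Compute (w+23) + w.
Ordinal + is associative but NOT commutative; for finite n>0, n + w = w but w + n stays w+n.
(w+23) + w = w + (23+w) = w + w = w*2 (the finite tail 23 is absorbed by the right w).
Result = w*2

w*2


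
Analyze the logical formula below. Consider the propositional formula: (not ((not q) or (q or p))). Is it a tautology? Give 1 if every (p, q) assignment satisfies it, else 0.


Check all 4 assignments:
p=0, q=0: 0
p=0, q=1: 0
p=1, q=0: 0
p=1, q=1: 0
Satisfying count = 0/4.
Tautology iff count = 4: no.

0


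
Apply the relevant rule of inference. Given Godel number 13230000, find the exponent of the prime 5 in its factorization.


Factorize 13230000 by dividing by 5 repeatedly.
Division steps: 5 divides 13230000 exactly 4 time(s).
Exponent of 5 = 4

4


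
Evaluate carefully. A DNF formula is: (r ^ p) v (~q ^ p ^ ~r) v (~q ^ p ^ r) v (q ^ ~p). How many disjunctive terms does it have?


A DNF formula is a disjunction of terms (conjunctions).
Terms are separated by v.
Counting the disjuncts: 4 terms.

4


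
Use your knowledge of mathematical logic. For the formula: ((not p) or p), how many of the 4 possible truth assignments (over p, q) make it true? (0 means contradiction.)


Check all 4 assignments:
p=0, q=0: 1
p=0, q=1: 1
p=1, q=0: 1
p=1, q=1: 1
Count of True = 4

4


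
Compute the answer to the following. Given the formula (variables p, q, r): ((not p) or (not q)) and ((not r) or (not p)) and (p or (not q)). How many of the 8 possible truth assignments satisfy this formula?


Evaluate all 8 assignments for p, q, r:
p=0, q=0, r=0: 1
p=0, q=0, r=1: 1
p=0, q=1, r=0: 0
p=0, q=1, r=1: 0
p=1, q=0, r=0: 1
p=1, q=0, r=1: 0
p=1, q=1, r=0: 0
p=1, q=1, r=1: 0
Satisfying count = 3

3


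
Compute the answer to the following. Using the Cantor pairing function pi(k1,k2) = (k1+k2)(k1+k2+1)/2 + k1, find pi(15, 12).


k1 + k2 = 27
(k1+k2)(k1+k2+1)/2 = 27 * 28 / 2 = 378
pi = 378 + 15 = 393

393


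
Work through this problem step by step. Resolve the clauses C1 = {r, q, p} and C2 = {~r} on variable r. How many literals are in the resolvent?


Remove r from C1 and ~r from C2.
C1 remainder: {q, p}
C2 remainder: {}
Union (resolvent): {p, q}
Resolvent has 2 literal(s).

2


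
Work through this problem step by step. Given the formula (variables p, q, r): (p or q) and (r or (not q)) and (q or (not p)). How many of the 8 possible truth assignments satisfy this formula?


Evaluate all 8 assignments for p, q, r:
p=0, q=0, r=0: 0
p=0, q=0, r=1: 0
p=0, q=1, r=0: 0
p=0, q=1, r=1: 1
p=1, q=0, r=0: 0
p=1, q=0, r=1: 0
p=1, q=1, r=0: 0
p=1, q=1, r=1: 1
Satisfying count = 2

2


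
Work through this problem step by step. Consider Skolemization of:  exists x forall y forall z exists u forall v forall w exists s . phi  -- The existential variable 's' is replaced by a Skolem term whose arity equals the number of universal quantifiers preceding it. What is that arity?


Quantifier prefix: exists x forall y forall z exists u forall v forall w exists s
's' is existentially quantified at position 7.
Universal variables preceding it: y, z, v, w
Skolem function arity = 4

4


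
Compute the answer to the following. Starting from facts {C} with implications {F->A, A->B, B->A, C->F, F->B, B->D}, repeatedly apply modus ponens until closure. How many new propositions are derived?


Initial facts: {C}
Apply modus ponens to closure:
  C and C->F  =>  F
  F and F->B  =>  B
  B and B->D  =>  D
  F and F->A  =>  A
Final known: {A, B, C, D, F}
New propositions: {A, B, D, F}
Count = 4

4


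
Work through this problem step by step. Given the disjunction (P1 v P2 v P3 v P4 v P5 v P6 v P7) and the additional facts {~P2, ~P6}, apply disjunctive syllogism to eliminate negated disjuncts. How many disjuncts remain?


Original disjuncts (7): P1, P2, P3, P4, P5, P6, P7
Negated (eliminate): ~P2, ~P6
Remaining disjuncts: P1, P3, P4, P5, P7
Count = 7 - 2 = 5

5


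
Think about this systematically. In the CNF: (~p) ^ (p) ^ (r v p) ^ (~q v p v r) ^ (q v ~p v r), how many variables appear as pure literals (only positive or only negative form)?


Check each variable for pure literal status:
p: mixed (not pure)
q: mixed (not pure)
r: pure positive
Pure literal count = 1

1


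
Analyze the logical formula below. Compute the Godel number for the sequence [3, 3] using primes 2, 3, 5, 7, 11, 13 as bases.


Encode each element as an exponent of the corresponding prime:
  2^3 = 8
  3^3 = 27
Product = 8 * 27 = 216

216


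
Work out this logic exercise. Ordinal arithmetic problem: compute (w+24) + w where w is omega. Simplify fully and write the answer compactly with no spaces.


Compute (w+24) + w.
Ordinal + is associative but NOT commutative; for finite n>0, n + w = w but w + n stays w+n.
(w+24) + w = w + (24+w) = w + w = w*2 (the finite tail 24 is absorbed by the right w).
Result = w*2

w*2


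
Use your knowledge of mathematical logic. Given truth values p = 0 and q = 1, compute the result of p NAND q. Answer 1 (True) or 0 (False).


p = 0, q = 1
Operation: p NAND q
Evaluate: 0 NAND 1 = 1

1


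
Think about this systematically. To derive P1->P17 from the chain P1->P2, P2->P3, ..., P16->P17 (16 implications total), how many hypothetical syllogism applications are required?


With 16 implications in a chain connecting 17 propositions:
P1->P2, P2->P3, ..., P16->P17
Steps needed = (number of implications) - 1 = 16 - 1 = 15

15


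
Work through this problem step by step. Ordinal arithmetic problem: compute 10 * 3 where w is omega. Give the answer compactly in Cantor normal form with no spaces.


Compute 10 * 3.
Ordinal * is associative and left-distributive over +, but NOT commutative; for finite n>1, n*w = w but w*n stays w*n.
Both finite; ordinal * agrees with natural *: 10 * 3 = 30.
Result = 30

30


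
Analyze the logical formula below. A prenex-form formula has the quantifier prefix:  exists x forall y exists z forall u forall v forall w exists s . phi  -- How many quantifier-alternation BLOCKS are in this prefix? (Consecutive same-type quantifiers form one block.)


Quantifier-type sequence: E A E A A A E  (A=forall, E=exists)
Group into maximal same-type runs:
  Ex1 | Ax1 | Ex1 | Ax3 | Ex1
Number of blocks = 5

5


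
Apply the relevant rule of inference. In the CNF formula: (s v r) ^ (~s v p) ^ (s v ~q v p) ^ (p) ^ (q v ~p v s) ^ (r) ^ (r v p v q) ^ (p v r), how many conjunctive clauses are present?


A CNF formula is a conjunction of clauses.
Clauses are separated by ^.
Counting the conjuncts: 8 clauses.

8


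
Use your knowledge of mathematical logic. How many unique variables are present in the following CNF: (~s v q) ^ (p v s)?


Identify each variable that appears in the formula.
Variables found: p, q, s
Count = 3

3


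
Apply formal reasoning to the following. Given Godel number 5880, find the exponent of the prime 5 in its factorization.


Factorize 5880 by dividing by 5 repeatedly.
Division steps: 5 divides 5880 exactly 1 time(s).
Exponent of 5 = 1

1


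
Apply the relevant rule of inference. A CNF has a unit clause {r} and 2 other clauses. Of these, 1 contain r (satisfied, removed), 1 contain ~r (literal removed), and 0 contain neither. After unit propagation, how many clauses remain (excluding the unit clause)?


Satisfied (removed): 1
Shortened (remain): 1
Unchanged (remain): 0
Remaining = 1 + 0 = 1

1


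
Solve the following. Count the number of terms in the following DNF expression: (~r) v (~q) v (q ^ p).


A DNF formula is a disjunction of terms (conjunctions).
Terms are separated by v.
Counting the disjuncts: 3 terms.

3


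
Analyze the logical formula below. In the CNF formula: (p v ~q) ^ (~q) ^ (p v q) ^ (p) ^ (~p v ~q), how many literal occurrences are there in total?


Counting literals in each clause:
Clause 1: 2 literal(s)
Clause 2: 1 literal(s)
Clause 3: 2 literal(s)
Clause 4: 1 literal(s)
Clause 5: 2 literal(s)
Total = 8

8


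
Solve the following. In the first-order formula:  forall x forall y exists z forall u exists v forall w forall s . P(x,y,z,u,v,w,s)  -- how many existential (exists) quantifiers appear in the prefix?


Quantifier prefix: forall x forall y exists z forall u exists v forall w forall s
Mark each quantifier type:
  U U E U E U U
Universal count = 5, Existential count = 2
Asked for existential (exists) quantifiers: 2

2


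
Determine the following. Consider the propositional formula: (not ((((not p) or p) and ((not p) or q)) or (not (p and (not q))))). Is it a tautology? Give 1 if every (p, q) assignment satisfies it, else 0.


Check all 4 assignments:
p=0, q=0: 0
p=0, q=1: 0
p=1, q=0: 1
p=1, q=1: 0
Satisfying count = 1/4.
Tautology iff count = 4: no.

0


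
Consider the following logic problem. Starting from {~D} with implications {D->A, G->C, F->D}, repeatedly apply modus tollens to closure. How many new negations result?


Initial negated facts: {~D}
Apply modus tollens to closure:
  ~D and F->D  =>  ~F
Final negated: {~D, ~F}
New negations: {~F}
Count = 1

1


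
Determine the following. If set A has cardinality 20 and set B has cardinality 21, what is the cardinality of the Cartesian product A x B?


The Cartesian product A x B contains all ordered pairs (a, b).
|A x B| = |A| * |B| = 20 * 21 = 420

420


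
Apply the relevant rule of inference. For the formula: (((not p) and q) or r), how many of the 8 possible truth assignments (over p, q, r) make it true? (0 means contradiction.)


Check all 8 assignments:
p=0, q=0, r=0: 0
p=0, q=0, r=1: 1
p=0, q=1, r=0: 1
p=0, q=1, r=1: 1
p=1, q=0, r=0: 0
p=1, q=0, r=1: 1
p=1, q=1, r=0: 0
p=1, q=1, r=1: 1
Count of True = 5

5


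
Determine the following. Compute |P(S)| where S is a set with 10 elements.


The power set of a set with n elements has 2^n elements.
|P(S)| = 2^10 = 1024

1024


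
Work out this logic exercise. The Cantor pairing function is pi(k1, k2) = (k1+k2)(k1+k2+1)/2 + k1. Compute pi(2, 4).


k1 + k2 = 6
(k1+k2)(k1+k2+1)/2 = 6 * 7 / 2 = 21
pi = 21 + 2 = 23

23


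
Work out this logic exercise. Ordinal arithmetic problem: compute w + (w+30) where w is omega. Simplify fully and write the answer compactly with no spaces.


Compute w + (w+30).
Ordinal + is associative but NOT commutative; for finite n>0, n + w = w but w + n stays w+n.
w + (w+30) = (w+w) + 30 = w*2+30.
Result = w*2+30

w*2+30


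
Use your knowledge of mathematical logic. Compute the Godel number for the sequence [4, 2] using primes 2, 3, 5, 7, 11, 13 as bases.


Encode each element as an exponent of the corresponding prime:
  2^4 = 16
  3^2 = 9
Product = 16 * 9 = 144

144


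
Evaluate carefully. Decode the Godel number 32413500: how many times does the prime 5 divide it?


Factorize 32413500 by dividing by 5 repeatedly.
Division steps: 5 divides 32413500 exactly 3 time(s).
Exponent of 5 = 3

3


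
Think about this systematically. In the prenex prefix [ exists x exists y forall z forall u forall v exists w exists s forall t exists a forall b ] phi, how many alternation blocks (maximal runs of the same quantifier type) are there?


Quantifier-type sequence: E E A A A E E A E A  (A=forall, E=exists)
Group into maximal same-type runs:
  Ex2 | Ax3 | Ex2 | Ax1 | Ex1 | Ax1
Number of blocks = 6

6


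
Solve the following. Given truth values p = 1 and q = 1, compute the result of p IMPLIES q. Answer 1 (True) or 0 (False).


p = 1, q = 1
Operation: p IMPLIES q
Evaluate: 1 IMPLIES 1 = 1

1


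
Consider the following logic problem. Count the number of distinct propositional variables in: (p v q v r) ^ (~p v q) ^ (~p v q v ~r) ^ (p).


Identify each variable that appears in the formula.
Variables found: p, q, r
Count = 3

3


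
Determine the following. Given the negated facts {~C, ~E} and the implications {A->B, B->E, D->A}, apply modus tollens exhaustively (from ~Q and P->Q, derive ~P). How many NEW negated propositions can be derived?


Initial negated facts: {~C, ~E}
Apply modus tollens to closure:
  ~E and B->E  =>  ~B
  ~B and A->B  =>  ~A
  ~A and D->A  =>  ~D
Final negated: {~A, ~B, ~C, ~D, ~E}
New negations: {~A, ~B, ~D}
Count = 3

3


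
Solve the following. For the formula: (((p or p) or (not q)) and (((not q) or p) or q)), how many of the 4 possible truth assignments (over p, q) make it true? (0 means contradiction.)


Check all 4 assignments:
p=0, q=0: 1
p=0, q=1: 0
p=1, q=0: 1
p=1, q=1: 1
Count of True = 3

3


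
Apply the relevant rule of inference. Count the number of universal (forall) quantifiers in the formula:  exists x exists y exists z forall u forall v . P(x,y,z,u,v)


Quantifier prefix: exists x exists y exists z forall u forall v
Mark each quantifier type:
  E E E U U
Universal count = 2, Existential count = 3
Asked for universal (forall) quantifiers: 2

2


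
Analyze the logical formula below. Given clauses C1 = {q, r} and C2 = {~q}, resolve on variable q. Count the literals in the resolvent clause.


Remove q from C1 and ~q from C2.
C1 remainder: {r}
C2 remainder: {}
Union (resolvent): {r}
Resolvent has 1 literal(s).

1


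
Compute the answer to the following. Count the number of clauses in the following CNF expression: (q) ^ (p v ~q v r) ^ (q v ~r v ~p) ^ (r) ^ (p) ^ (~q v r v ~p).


A CNF formula is a conjunction of clauses.
Clauses are separated by ^.
Counting the conjuncts: 6 clauses.

6


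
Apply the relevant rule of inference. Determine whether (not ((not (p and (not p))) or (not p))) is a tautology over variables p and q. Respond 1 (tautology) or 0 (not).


Check all 4 assignments:
p=0, q=0: 0
p=0, q=1: 0
p=1, q=0: 0
p=1, q=1: 0
Satisfying count = 0/4.
Tautology iff count = 4: no.

0


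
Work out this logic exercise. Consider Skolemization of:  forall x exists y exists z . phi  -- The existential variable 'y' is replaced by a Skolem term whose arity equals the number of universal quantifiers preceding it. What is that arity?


Quantifier prefix: forall x exists y exists z
'y' is existentially quantified at position 2.
Universal variables preceding it: x
Skolem function arity = 1

1


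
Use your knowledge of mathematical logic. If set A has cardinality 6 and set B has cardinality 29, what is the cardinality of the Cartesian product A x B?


The Cartesian product A x B contains all ordered pairs (a, b).
|A x B| = |A| * |B| = 6 * 29 = 174

174


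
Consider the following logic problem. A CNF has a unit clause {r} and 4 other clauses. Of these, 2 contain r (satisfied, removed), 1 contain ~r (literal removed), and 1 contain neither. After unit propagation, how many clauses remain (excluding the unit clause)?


Satisfied (removed): 2
Shortened (remain): 1
Unchanged (remain): 1
Remaining = 1 + 1 = 2

2


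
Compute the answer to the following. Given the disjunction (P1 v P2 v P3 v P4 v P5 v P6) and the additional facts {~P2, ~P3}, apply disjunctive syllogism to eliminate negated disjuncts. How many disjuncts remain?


Original disjuncts (6): P1, P2, P3, P4, P5, P6
Negated (eliminate): ~P2, ~P3
Remaining disjuncts: P1, P4, P5, P6
Count = 6 - 2 = 4

4


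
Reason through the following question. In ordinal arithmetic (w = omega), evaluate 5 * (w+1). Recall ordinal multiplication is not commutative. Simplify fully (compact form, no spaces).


Compute 5 * (w+1).
Ordinal * is associative and left-distributive over +, but NOT commutative; for finite n>1, n*w = w but w*n stays w*n.
By left-distributivity: 5 * (w+1) = 5*w + 5*1 = w + 5 = w+5.
Result = w+5

w+5


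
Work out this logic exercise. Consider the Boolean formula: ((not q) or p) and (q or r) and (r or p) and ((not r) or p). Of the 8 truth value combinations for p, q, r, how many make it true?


Evaluate all 8 assignments for p, q, r:
p=0, q=0, r=0: 0
p=0, q=0, r=1: 0
p=0, q=1, r=0: 0
p=0, q=1, r=1: 0
p=1, q=0, r=0: 0
p=1, q=0, r=1: 1
p=1, q=1, r=0: 1
p=1, q=1, r=1: 1
Satisfying count = 3

3


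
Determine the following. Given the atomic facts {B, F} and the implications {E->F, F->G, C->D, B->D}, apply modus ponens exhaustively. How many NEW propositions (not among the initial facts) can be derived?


Initial facts: {B, F}
Apply modus ponens to closure:
  F and F->G  =>  G
  B and B->D  =>  D
Final known: {B, D, F, G}
New propositions: {D, G}
Count = 2

2
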